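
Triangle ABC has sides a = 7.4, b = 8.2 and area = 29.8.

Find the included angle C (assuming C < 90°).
Area = ½ab·sin(C)  →  sin(C) = 2·Area/(ab)
sin(C) = 2·29.8/(7.4·8.2) = 0.982202
C = arcsin(0.982202) = 79.17°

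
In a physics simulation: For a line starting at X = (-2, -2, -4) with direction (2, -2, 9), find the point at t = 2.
P(2) = (-2 + 2(2), -2 + (-2)(2), -4 + 9(2)) = (2, -6, 14)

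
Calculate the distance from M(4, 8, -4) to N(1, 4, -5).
d = √[(-3)² + (-4)² + (-1)²] = √26 = 5.099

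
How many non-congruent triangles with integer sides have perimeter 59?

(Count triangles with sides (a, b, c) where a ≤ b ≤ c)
With a ≤ b ≤ c and a + b + c = 59, the triangle inequality a + b > c gives c < 59/2, so c ≤ 29.
Iterate a from 1 to ⌊p/3⌋ = 19; for each a, b ranges from a to ⌊(p−a)/2⌋ with c = p − a − b, keeping only c ≥ b.
Triples: (1, 29, 29), (2, 28, 29), (3, 27, 29), …
Count = 80 triangles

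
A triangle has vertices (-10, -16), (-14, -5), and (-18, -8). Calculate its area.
Using the coordinate formula: Area = (1/2)|x₁(y₂-y₃) + x₂(y₃-y₁) + x₃(y₁-y₂)|
Area = (1/2)|(-10)((-5)-(-8)) + (-14)((-8)-(-16)) + (-18)((-16)-(-5))|
Area = (1/2)|(-10)*3 + (-14)*8 + (-18)*(-11)|
Area = (1/2)|(-30) + (-112) + 198|
Area = (1/2)*56 = 28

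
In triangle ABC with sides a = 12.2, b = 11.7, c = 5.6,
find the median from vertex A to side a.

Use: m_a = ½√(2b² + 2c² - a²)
m_a = ½√(2·11.7² + 2·5.6² - 12.2²)
m_a = ½√(273.78 + 62.72 - 148.84) = ½√187.66 = 6.849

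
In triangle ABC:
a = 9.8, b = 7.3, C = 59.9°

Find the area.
Using A = ½ab·sin(C):
A = ½·9.8·7.3·sin(59.9°) = ½·71.54·0.865151 = 30.95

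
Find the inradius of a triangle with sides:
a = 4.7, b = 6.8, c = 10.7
s = (a+b+c)/2 = (4.7+6.8+10.7)/2 = 11.1
Area = √(s(s-a)(s-b)(s-c)) = √(11.1·6.4·4.3·0.4) = 11.0539
r = Area/s = 11.0539/11.1 = 0.9958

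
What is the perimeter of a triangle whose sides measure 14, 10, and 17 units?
Perimeter = sum of all sides
Perimeter = 14 + 10 + 17
Perimeter = 41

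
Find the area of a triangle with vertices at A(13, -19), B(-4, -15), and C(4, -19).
Using the coordinate formula: Area = (1/2)|x₁(y₂-y₃) + x₂(y₃-y₁) + x₃(y₁-y₂)|
Area = (1/2)|13((-15)-(-19)) + (-4)((-19)-(-19)) + 4((-19)-(-15))|
Area = (1/2)|13*4 + (-4)*0 + 4*(-4)|
Area = (1/2)|52 + 0 + (-16)|
Area = (1/2)*36 = 18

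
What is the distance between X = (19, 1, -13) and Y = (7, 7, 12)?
d = √[(-12)² + (6)² + (25)²] = √805 = 28.37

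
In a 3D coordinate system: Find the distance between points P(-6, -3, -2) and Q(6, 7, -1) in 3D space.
d = √[(12)² + (10)² + (1)²] = √245 = 15.65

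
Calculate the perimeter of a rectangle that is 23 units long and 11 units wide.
Perimeter = 2 * (length + width)
Perimeter = 2 * (23 + 11)
Perimeter = 2 * 34
Perimeter = 68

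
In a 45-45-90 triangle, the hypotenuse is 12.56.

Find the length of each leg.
In a 45-45-90 triangle, hypotenuse = leg·√2  →  leg = hypotenuse/√2
leg = 12.56/√2 = 8.881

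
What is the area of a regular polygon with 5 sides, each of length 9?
For a regular 5-gon with side length s = 9:
Apothem a = s / (2*tan(pi/5)) = 9 / (2*tan(pi/5)) ≈ 6.1937
Perimeter P = 5 * 9 = 45
Area = (1/2) * P * a = (1/2) * 45 * 6.1937 = 139.36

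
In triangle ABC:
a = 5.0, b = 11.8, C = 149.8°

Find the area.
Using A = ½ab·sin(C):
A = ½·5.0·11.8·sin(149.8°) = ½·59·0.503020 = 14.84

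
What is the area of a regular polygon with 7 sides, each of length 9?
For a regular 7-gon with side length s = 9:
Apothem a = s / (2*tan(pi/7)) = 9 / (2*tan(pi/7)) ≈ 9.3443
Perimeter P = 7 * 9 = 63
Area = (1/2) * P * a = (1/2) * 63 * 9.3443 = 294.35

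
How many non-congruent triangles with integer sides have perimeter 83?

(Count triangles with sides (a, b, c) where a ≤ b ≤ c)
With a ≤ b ≤ c and a + b + c = 83, the triangle inequality a + b > c gives c < 83/2, so c ≤ 41.
Iterate a from 1 to ⌊p/3⌋ = 27; for each a, b ranges from a to ⌊(p−a)/2⌋ with c = p − a − b, keeping only c ≥ b.
Triples: (1, 41, 41), (2, 40, 41), (3, 39, 41), …
Count = 154 triangles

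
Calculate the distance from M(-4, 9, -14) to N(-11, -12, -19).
d = √[(-7)² + (-21)² + (-5)²] = √515 = 22.69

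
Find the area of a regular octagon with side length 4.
For a regular 8-gon with side length s = 4:
Apothem a = s / (2*tan(pi/8)) = 4 / (2*tan(pi/8)) ≈ 4.8284
Perimeter P = 8 * 4 = 32
Area = (1/2) * P * a = (1/2) * 32 * 4.8284 = 77.25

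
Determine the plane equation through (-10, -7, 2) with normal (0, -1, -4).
d = n·P = (0)(-10) + (-1)(-7) + (-4)(2) = -1
Plane: -y - 4z = -1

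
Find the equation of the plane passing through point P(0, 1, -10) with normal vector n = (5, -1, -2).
d = n·P = (5)(0) + (-1)(1) + (-2)(-10) = 19
Plane: 5x - y - 2z = 19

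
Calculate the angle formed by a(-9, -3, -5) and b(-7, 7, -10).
a·b = 92, |a|² = 115, |b|² = 198
cos θ = 92/√22770 ≈ 0.6097
θ ≈ 52.43°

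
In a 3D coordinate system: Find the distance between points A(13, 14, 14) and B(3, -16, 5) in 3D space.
d = √[(-10)² + (-30)² + (-9)²] = √1081 = 32.88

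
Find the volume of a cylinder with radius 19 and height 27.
Volume = pi * r² * h
Volume = pi * 19² * 27
Volume = pi * 361 * 27
Volume = pi * 9747
Volume = 30621.10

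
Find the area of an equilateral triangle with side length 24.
Area = (sqrt(3)/4) * s²
Area = (sqrt(3)/4) * 24²
Area = (sqrt(3)/4) * 576
Area = 249.42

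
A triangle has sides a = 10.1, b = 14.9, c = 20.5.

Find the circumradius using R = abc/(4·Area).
s = (a+b+c)/2 = 22.75
Area = √(s(s-a)(s-b)(s-c)) = √(22.75·12.65·7.85·2.25) = 71.2955
R = abc/(4·Area) = (10.1·14.9·20.5)/(4·71.2955) = 3085.045/285.182 = 10.82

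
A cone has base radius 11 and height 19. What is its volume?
Volume = (1/3) * pi * r² * h
Volume = (1/3) * pi * 11² * 19
Volume = (1/3) * pi * 121 * 19
Volume = (1/3) * pi * 2299
Volume = 2407.51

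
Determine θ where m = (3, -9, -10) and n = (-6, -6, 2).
m·n = 16, |m|² = 190, |n|² = 76
cos θ = 16/√14440 ≈ 0.1331
θ ≈ 82.35°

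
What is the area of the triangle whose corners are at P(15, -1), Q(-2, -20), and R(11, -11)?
Using the coordinate formula: Area = (1/2)|x₁(y₂-y₃) + x₂(y₃-y₁) + x₃(y₁-y₂)|
Area = (1/2)|15((-20)-(-11)) + (-2)((-11)-(-1)) + 11((-1)-(-20))|
Area = (1/2)|15*(-9) + (-2)*(-10) + 11*19|
Area = (1/2)|(-135) + 20 + 209|
Area = (1/2)*94 = 47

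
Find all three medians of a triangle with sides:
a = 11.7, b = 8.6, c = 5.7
Using m_x = ½√(2y² + 2z² - x²):
m_a = ½√(2·8.6² + 2·5.7² - 11.7²) = ½√76.01 = 4.359
m_b = ½√(2·11.7² + 2·5.7² - 8.6²) = ½√264.8 = 8.136
m_c = ½√(2·11.7² + 2·8.6² - 5.7²) = ½√389.21 = 9.864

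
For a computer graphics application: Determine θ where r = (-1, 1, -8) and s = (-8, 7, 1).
r·s = 7, |r|² = 66, |s|² = 114
cos θ = 7/√7524 ≈ 0.0807
θ ≈ 85.37°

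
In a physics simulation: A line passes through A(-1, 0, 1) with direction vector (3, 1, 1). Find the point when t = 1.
P(1) = (-1 + 3(1), 0 + 1(1), 1 + 1(1)) = (2, 1, 2)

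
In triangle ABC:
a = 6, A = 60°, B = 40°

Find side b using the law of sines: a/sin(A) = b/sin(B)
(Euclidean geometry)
b = a·sin(B)/sin(A) = 6·sin(40°)/sin(60°)
b = 6·0.642788/0.866025 = 4.453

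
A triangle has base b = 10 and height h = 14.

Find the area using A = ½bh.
A = ½·10·14 = 70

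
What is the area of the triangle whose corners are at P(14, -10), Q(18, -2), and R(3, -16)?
Using the coordinate formula: Area = (1/2)|x₁(y₂-y₃) + x₂(y₃-y₁) + x₃(y₁-y₂)|
Area = (1/2)|14((-2)-(-16)) + 18((-16)-(-10)) + 3((-10)-(-2))|
Area = (1/2)|14*14 + 18*(-6) + 3*(-8)|
Area = (1/2)|196 + (-108) + (-24)|
Area = (1/2)*64 = 32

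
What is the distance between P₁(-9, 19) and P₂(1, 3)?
Using the distance formula: d = sqrt((x₂-x₁)² + (y₂-y₁)²)
dx = 1 - (-9) = 10
dy = 3 - 19 = -16
d = sqrt(10² + (-16)²) = sqrt(100 + 256) = sqrt(356) = 18.87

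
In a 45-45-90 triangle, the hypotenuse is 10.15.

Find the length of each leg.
In a 45-45-90 triangle, hypotenuse = leg·√2  →  leg = hypotenuse/√2
leg = 10.15/√2 = 7.177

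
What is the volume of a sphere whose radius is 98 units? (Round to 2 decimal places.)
Volume = (4/3) * pi * r³
Volume = (4/3) * pi * 98³
Volume = (4/3) * pi * 941192
Volume = 3942455.83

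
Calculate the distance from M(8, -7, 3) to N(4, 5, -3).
d = √[(-4)² + (12)² + (-6)²] = √196 = 14.0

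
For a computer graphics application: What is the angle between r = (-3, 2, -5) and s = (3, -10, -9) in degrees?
r·s = 16, |r|² = 38, |s|² = 190
cos θ = 16/√7220 ≈ 0.1883
θ ≈ 79.15°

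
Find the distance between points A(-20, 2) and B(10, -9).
Using the distance formula: d = sqrt((x₂-x₁)² + (y₂-y₁)²)
dx = 10 - (-20) = 30
dy = (-9) - 2 = -11
d = sqrt(30² + (-11)²) = sqrt(900 + 121) = sqrt(1021) = 31.95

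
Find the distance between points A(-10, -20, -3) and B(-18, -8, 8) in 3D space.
d = √[(-8)² + (12)² + (11)²] = √329 = 18.14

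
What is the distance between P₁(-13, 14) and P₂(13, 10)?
Using the distance formula: d = sqrt((x₂-x₁)² + (y₂-y₁)²)
dx = 13 - (-13) = 26
dy = 10 - 14 = -4
d = sqrt(26² + (-4)²) = sqrt(676 + 16) = sqrt(692) = 26.31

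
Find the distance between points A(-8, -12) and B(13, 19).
Using the distance formula: d = sqrt((x₂-x₁)² + (y₂-y₁)²)
dx = 13 - (-8) = 21
dy = 19 - (-12) = 31
d = sqrt(21² + 31²) = sqrt(441 + 961) = sqrt(1402) = 37.44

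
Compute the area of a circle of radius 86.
Area = pi * r²
Area = pi * 86²
Area = pi * 7396
Area = 23235.22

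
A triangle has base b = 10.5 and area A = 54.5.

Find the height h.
A = ½bh  →  h = 2A/b
h = 2·54.5/10.5 = 10.38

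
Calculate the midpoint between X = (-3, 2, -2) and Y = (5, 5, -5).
Midpoint = ((-3+5)/2, (2+5)/2, (-2-5)/2) = (1, 3.5, -3.5)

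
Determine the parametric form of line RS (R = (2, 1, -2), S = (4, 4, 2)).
Direction vector d = S - R = (2, 3, 4)
x = 2 + 2t, y = 1 + 3t, z = -2 + 4t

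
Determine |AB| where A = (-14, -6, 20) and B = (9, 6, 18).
d = √[(23)² + (12)² + (-2)²] = √677 = 26.02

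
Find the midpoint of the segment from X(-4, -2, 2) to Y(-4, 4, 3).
Midpoint = ((-4-4)/2, (-2+4)/2, (2+3)/2) = (-4, 1, 2.5)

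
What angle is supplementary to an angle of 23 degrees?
Supplementary angles sum to 180 degrees.
Other angle = 180 - 23
Other angle = 157 degrees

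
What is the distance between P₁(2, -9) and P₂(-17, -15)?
Using the distance formula: d = sqrt((x₂-x₁)² + (y₂-y₁)²)
dx = (-17) - 2 = -19
dy = (-15) - (-9) = -6
d = sqrt((-19)² + (-6)²) = sqrt(361 + 36) = sqrt(397) = 19.92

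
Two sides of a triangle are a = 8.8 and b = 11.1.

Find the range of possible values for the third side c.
By the triangle inequality: |a - b| < c < a + b
|8.8 - 11.1| < c < 8.8 + 11.1
2.3 < c < 19.9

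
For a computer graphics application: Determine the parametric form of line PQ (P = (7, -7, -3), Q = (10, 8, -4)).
Direction vector d = Q - P = (3, 15, -1)
x = 7 + 3t, y = -7 + 15t, z = -3 - t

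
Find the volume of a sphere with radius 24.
Volume = (4/3) * pi * r³
Volume = (4/3) * pi * 24³
Volume = (4/3) * pi * 13824
Volume = 57905.84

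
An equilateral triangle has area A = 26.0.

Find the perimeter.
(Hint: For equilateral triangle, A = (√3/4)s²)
A = (√3/4)s²  →  s² = 4A/√3 = 4·26.0/√3 = 60.0444
s = 7.74883
Perimeter = 3s = 23.25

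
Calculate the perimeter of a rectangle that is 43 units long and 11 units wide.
Perimeter = 2 * (length + width)
Perimeter = 2 * (43 + 11)
Perimeter = 2 * 54
Perimeter = 108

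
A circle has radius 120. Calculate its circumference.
Circumference = 2 * pi * r
Circumference = 2 * pi * 120
Circumference = 753.98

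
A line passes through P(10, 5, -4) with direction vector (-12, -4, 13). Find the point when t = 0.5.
P(0.5) = (10 + (-12)(0.5), 5 + (-4)(0.5), -4 + 13(0.5)) = (4, 3, 2.5)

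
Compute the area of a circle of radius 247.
Area = pi * r²
Area = pi * 247²
Area = pi * 61009
Area = 191665.43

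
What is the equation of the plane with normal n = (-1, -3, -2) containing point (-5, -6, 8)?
d = n·P = (-1)(-5) + (-3)(-6) + (-2)(8) = 7
Plane: -x - 3y - 2z = 7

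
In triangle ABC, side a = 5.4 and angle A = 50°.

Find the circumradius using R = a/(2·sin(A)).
R = a/(2·sin(A)) = 5.4/(2·sin(50°))
R = 5.4/(2·0.766044) = 5.4/1.532089 = 3.525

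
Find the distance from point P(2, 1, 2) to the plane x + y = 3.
d = |1(2) + 1(1) + 0(2) - (3)| / √(1² + 1² + 0²) = 0/√2 = 0.0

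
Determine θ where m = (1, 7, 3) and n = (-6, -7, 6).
m·n = -37, |m|² = 59, |n|² = 121
cos θ = -37/√7139 ≈ -0.4379
θ ≈ 116.0°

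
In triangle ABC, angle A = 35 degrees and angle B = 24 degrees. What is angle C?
Sum of angles in a triangle = 180 degrees
Third angle = 180 - 35 - 24
Third angle = 121 degrees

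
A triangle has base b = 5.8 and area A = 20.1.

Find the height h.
A = ½bh  →  h = 2A/b
h = 2·20.1/5.8 = 6.931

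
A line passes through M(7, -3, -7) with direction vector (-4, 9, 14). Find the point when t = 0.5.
P(0.5) = (7 + (-4)(0.5), -3 + 9(0.5), -7 + 14(0.5)) = (5, 1.5, 0)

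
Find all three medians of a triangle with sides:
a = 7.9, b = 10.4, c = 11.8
Using m_x = ½√(2y² + 2z² - x²):
m_a = ½√(2·10.4² + 2·11.8² - 7.9²) = ½√432.39 = 10.4
m_b = ½√(2·7.9² + 2·11.8² - 10.4²) = ½√295.14 = 8.59
m_c = ½√(2·7.9² + 2·10.4² - 11.8²) = ½√201.9 = 7.105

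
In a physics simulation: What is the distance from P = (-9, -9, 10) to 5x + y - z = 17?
d = |5(-9) + 1(-9) + (-1)(10) - (17)| / √(5² + 1² + (-1)²) = 81/√27 = 15.59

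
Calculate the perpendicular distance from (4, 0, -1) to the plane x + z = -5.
d = |1(4) + 0(0) + 1(-1) - (-5)| / √(1² + 0² + 1²) = 8/√2 = 5.657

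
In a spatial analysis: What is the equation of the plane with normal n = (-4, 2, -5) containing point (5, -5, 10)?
d = n·P = (-4)(5) + (2)(-5) + (-5)(10) = -80
Plane: -4x + 2y - 5z = -80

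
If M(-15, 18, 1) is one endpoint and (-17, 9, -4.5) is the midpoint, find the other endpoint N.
N = (2×(-17) - (-15), 2×9 - 18, 2×(-4.5) - 1) = (-19, 0, -10)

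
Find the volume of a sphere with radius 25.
Volume = (4/3) * pi * r³
Volume = (4/3) * pi * 25³
Volume = (4/3) * pi * 15625
Volume = 65449.85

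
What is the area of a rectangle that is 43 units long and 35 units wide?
Area = length * width
Area = 43 * 35
Area = 1505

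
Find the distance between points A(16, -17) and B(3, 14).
Using the distance formula: d = sqrt((x₂-x₁)² + (y₂-y₁)²)
dx = 3 - 16 = -13
dy = 14 - (-17) = 31
d = sqrt((-13)² + 31²) = sqrt(169 + 961) = sqrt(1130) = 33.62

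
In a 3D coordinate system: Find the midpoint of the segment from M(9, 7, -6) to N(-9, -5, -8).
Midpoint = ((9-9)/2, (7-5)/2, (-6-8)/2) = (0, 1, -7)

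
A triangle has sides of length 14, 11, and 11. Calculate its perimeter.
Perimeter = sum of all sides
Perimeter = 14 + 11 + 11
Perimeter = 36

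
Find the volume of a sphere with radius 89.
Volume = (4/3) * pi * r³
Volume = (4/3) * pi * 89³
Volume = (4/3) * pi * 704969
Volume = 2952967.24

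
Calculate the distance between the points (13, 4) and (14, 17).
Using the distance formula: d = sqrt((x₂-x₁)² + (y₂-y₁)²)
dx = 14 - 13 = 1
dy = 17 - 4 = 13
d = sqrt(1² + 13²) = sqrt(1 + 169) = sqrt(170) = 13.04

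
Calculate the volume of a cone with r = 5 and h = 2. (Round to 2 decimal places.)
Volume = (1/3) * pi * r² * h
Volume = (1/3) * pi * 5² * 2
Volume = (1/3) * pi * 25 * 2
Volume = (1/3) * pi * 50
Volume = 52.36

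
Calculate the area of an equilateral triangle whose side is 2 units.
Area = (sqrt(3)/4) * s²
Area = (sqrt(3)/4) * 2²
Area = (sqrt(3)/4) * 4
Area = 1.73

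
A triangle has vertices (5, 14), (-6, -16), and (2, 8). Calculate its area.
Using the coordinate formula: Area = (1/2)|x₁(y₂-y₃) + x₂(y₃-y₁) + x₃(y₁-y₂)|
Area = (1/2)|5((-16)-8) + (-6)(8-14) + 2(14-(-16))|
Area = (1/2)|5*(-24) + (-6)*(-6) + 2*30|
Area = (1/2)|(-120) + 36 + 60|
Area = (1/2)*24 = 12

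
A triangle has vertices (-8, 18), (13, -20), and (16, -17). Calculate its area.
Using the coordinate formula: Area = (1/2)|x₁(y₂-y₃) + x₂(y₃-y₁) + x₃(y₁-y₂)|
Area = (1/2)|(-8)((-20)-(-17)) + 13((-17)-18) + 16(18-(-20))|
Area = (1/2)|(-8)*(-3) + 13*(-35) + 16*38|
Area = (1/2)|24 + (-455) + 608|
Area = (1/2)*177 = 88.50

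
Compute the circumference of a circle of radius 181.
Circumference = 2 * pi * r
Circumference = 2 * pi * 181
Circumference = 1137.26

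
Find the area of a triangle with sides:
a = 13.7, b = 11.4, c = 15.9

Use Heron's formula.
s = (a+b+c)/2 = (13.7+11.4+15.9)/2 = 20.5
A = √(s(s-a)(s-b)(s-c)) = √(20.5·6.8·9.1·4.6)
A = √5835.28 = 76.39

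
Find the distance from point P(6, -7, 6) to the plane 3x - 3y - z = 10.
d = |3(6) + (-3)(-7) + (-1)(6) - (10)| / √(3² + (-3)² + (-1)²) = 23/√19 = 5.277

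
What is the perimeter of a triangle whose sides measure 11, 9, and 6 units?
Perimeter = sum of all sides
Perimeter = 11 + 9 + 6
Perimeter = 26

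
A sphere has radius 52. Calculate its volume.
Volume = (4/3) * pi * r³
Volume = (4/3) * pi * 52³
Volume = (4/3) * pi * 140608
Volume = 588977.41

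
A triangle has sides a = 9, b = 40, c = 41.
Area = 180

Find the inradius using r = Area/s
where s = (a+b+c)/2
s = (9+40+41)/2 = 45
r = Area/s = 180/45 = 4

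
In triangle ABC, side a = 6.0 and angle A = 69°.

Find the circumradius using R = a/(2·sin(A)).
R = a/(2·sin(A)) = 6.0/(2·sin(69°))
R = 6.0/(2·0.933580) = 6.0/1.867161 = 3.213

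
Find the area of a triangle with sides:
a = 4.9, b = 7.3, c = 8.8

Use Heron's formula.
s = (a+b+c)/2 = (4.9+7.3+8.8)/2 = 10.5
A = √(s(s-a)(s-b)(s-c)) = √(10.5·5.6·3.2·1.7)
A = √319.872 = 17.88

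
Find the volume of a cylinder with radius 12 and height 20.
Volume = pi * r² * h
Volume = pi * 12² * 20
Volume = pi * 144 * 20
Volume = pi * 2880
Volume = 9047.79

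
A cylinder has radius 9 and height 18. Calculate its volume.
Volume = pi * r² * h
Volume = pi * 9² * 18
Volume = pi * 81 * 18
Volume = pi * 1458
Volume = 4580.44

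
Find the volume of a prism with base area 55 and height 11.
Volume = base area * height
Volume = 55 * 11
Volume = 605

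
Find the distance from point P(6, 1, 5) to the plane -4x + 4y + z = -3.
d = |(-4)(6) + 4(1) + 1(5) - (-3)| / √((-4)² + 4² + 1²) = 12/√33 = 2.089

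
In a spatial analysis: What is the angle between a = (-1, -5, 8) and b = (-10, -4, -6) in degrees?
a·b = -18, |a|² = 90, |b|² = 152
cos θ = -18/√13680 ≈ -0.1539
θ ≈ 98.85°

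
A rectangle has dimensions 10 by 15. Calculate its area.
Area = length * width
Area = 10 * 15
Area = 150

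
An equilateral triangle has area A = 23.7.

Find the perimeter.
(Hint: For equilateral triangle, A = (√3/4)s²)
A = (√3/4)s²  →  s² = 4A/√3 = 4·23.7/√3 = 54.7328
s = 7.39816
Perimeter = 3s = 22.19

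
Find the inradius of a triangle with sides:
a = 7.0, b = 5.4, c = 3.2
s = (a+b+c)/2 = (7.0+5.4+3.2)/2 = 7.8
Area = √(s(s-a)(s-b)(s-c)) = √(7.8·0.8·2.4·4.6) = 8.29998
r = Area/s = 8.29998/7.8 = 1.064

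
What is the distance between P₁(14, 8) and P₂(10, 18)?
Using the distance formula: d = sqrt((x₂-x₁)² + (y₂-y₁)²)
dx = 10 - 14 = -4
dy = 18 - 8 = 10
d = sqrt((-4)² + 10²) = sqrt(16 + 100) = sqrt(116) = 10.77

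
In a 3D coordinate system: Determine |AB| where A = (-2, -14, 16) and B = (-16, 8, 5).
d = √[(-14)² + (22)² + (-11)²] = √801 = 28.3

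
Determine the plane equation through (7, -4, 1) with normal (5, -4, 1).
d = n·P = (5)(7) + (-4)(-4) + (1)(1) = 52
Plane: 5x - 4y + z = 52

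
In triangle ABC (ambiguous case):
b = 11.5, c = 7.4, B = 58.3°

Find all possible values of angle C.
sin(C)/c = sin(B)/b  →  sin(C) = c·sin(B)/b = 7.4·sin(58.3°)/11.5 = 0.547478
C₁ = arcsin(0.547478) = 33.19°,  C₂ = 180° - C₁ = 146.81°
Check C₂: A = 180° - 58.3° - 146.81° = -25.11° ≤ 0, rejected
C = 33.19° (one solution)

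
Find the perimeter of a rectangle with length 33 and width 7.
Perimeter = 2 * (length + width)
Perimeter = 2 * (33 + 7)
Perimeter = 2 * 40
Perimeter = 80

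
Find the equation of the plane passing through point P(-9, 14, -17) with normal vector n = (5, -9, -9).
d = n·P = (5)(-9) + (-9)(14) + (-9)(-17) = -18
Plane: 5x - 9y - 9z = -18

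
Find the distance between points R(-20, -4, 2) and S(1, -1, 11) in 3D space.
d = √[(21)² + (3)² + (9)²] = √531 = 23.04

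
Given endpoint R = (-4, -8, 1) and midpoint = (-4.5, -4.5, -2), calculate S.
S = (2×(-4.5) - (-4), 2×(-4.5) - (-8), 2×(-2) - 1) = (-5, -1, -5)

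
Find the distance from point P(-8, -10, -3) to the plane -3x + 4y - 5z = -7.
d = |(-3)(-8) + 4(-10) + (-5)(-3) - (-7)| / √((-3)² + 4² + (-5)²) = 6/√50 = 0.8485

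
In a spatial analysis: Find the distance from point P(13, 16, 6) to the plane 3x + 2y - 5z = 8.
d = |3(13) + 2(16) + (-5)(6) - (8)| / √(3² + 2² + (-5)²) = 33/√38 = 5.353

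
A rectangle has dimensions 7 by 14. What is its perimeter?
Perimeter = 2 * (length + width)
Perimeter = 2 * (7 + 14)
Perimeter = 2 * 21
Perimeter = 42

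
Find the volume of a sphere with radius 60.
Volume = (4/3) * pi * r³
Volume = (4/3) * pi * 60³
Volume = (4/3) * pi * 216000
Volume = 904778.68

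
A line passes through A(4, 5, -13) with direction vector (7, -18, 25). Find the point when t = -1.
P(-1) = (4 + 7(-1), 5 + (-18)(-1), -13 + 25(-1)) = (-3, 23, -38)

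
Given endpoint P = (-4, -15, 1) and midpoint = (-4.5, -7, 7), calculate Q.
Q = (2×(-4.5) - (-4), 2×(-7) - (-15), 2×7 - 1) = (-5, 1, 13)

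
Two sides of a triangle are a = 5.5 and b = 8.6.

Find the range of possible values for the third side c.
By the triangle inequality: |a - b| < c < a + b
|5.5 - 8.6| < c < 5.5 + 8.6
3.1 < c < 14.1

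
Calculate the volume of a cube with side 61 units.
Volume = s³
Volume = 61³
Volume = 226981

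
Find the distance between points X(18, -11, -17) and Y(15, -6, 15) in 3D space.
d = √[(-3)² + (5)² + (32)²] = √1058 = 32.53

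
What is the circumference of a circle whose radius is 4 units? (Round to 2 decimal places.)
Circumference = 2 * pi * r
Circumference = 2 * pi * 4
Circumference = 25.13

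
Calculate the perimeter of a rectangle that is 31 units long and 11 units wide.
Perimeter = 2 * (length + width)
Perimeter = 2 * (31 + 11)
Perimeter = 2 * 42
Perimeter = 84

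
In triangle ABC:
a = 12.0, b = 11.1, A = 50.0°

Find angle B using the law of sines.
sin(B)/b = sin(A)/a
sin(B) = b·sin(A)/a = 11.1·sin(50.0°)/12.0 = 0.708591
B = arcsin(0.708591) = 45.12°  (b ≤ a, so B ≤ A and the acute solution is unique)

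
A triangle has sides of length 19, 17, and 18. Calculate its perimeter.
Perimeter = sum of all sides
Perimeter = 19 + 17 + 18
Perimeter = 54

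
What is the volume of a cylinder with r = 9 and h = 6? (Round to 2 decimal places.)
Volume = pi * r² * h
Volume = pi * 9² * 6
Volume = pi * 81 * 6
Volume = pi * 486
Volume = 1526.81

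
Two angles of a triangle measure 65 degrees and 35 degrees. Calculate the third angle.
Sum of angles in a triangle = 180 degrees
Third angle = 180 - 65 - 35
Third angle = 80 degrees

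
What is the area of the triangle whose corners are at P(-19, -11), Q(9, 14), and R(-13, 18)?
Using the coordinate formula: Area = (1/2)|x₁(y₂-y₃) + x₂(y₃-y₁) + x₃(y₁-y₂)|
Area = (1/2)|(-19)(14-18) + 9(18-(-11)) + (-13)((-11)-14)|
Area = (1/2)|(-19)*(-4) + 9*29 + (-13)*(-25)|
Area = (1/2)|76 + 261 + 325|
Area = (1/2)*662 = 331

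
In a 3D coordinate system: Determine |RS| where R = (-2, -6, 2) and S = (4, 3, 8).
d = √[(6)² + (9)² + (6)²] = √153 = 12.37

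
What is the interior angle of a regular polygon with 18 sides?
Interior angle of a regular n-gon = (n-2)*180/n
Interior angle = (18-2)*180/18
Interior angle = 16*180/18
Interior angle = 2880/18
Interior angle = 160 degrees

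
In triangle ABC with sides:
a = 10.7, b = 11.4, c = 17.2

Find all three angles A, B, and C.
By the law of cosines:
cos(A) = (b² + c² - a²)/(2bc) = 0.793834  →  A = 37.45°
cos(B) = (a² + c² - b²)/(2ac) = 0.761709  →  B = 40.38°
cos(C) = (a² + b² - c²)/(2ab) = -0.210649  →  C = 102.2°
Check: A + B + C = 180.0° ✓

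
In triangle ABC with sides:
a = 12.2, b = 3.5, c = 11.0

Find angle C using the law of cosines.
cos(C) = (a² + b² - c²)/(2ab)
cos(C) = (12.2² + 3.5² - 11.0²)/(2·12.2·3.5) = 40.09/85.4 = 0.469438
C = arccos(0.469438) = 62°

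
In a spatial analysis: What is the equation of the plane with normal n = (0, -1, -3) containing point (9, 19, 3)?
d = n·P = (0)(9) + (-1)(19) + (-3)(3) = -28
Plane: -y - 3z = -28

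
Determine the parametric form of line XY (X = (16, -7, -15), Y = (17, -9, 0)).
Direction vector d = Y - X = (1, -2, 15)
x = 16 + t, y = -7 - 2t, z = -15 + 15t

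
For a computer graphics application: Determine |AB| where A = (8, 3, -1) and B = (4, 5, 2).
d = √[(-4)² + (2)² + (3)²] = √29 = 5.385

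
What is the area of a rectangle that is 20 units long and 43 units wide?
Area = length * width
Area = 20 * 43
Area = 860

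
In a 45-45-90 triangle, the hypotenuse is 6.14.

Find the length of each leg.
In a 45-45-90 triangle, hypotenuse = leg·√2  →  leg = hypotenuse/√2
leg = 6.14/√2 = 4.342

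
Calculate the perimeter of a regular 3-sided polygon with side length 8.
Perimeter = number of sides * side length
Perimeter = 3 * 8
Perimeter = 24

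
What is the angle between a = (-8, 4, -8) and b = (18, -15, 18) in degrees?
a·b = -348, |a|² = 144, |b|² = 873
cos θ = -348/√125712 ≈ -0.9815
θ ≈ 169.0°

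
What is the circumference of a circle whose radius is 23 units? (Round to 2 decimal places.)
Circumference = 2 * pi * r
Circumference = 2 * pi * 23
Circumference = 144.51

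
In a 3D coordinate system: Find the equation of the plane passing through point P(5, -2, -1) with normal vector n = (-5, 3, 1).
d = n·P = (-5)(5) + (3)(-2) + (1)(-1) = -32
Plane: -5x + 3y + z = -32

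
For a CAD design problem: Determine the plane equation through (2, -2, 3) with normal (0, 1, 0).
d = n·P = (0)(2) + (1)(-2) + (0)(3) = -2
Plane: y = -2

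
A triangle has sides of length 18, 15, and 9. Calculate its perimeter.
Perimeter = sum of all sides
Perimeter = 18 + 15 + 9
Perimeter = 42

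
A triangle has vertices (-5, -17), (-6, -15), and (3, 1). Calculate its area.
Using the coordinate formula: Area = (1/2)|x₁(y₂-y₃) + x₂(y₃-y₁) + x₃(y₁-y₂)|
Area = (1/2)|(-5)((-15)-1) + (-6)(1-(-17)) + 3((-17)-(-15))|
Area = (1/2)|(-5)*(-16) + (-6)*18 + 3*(-2)|
Area = (1/2)|80 + (-108) + (-6)|
Area = (1/2)*34 = 17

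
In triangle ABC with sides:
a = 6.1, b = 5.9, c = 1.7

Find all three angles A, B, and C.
By the law of cosines:
cos(A) = (b² + c² - a²)/(2bc) = 0.024427  →  A = 88.6°
cos(B) = (a² + c² - b²)/(2ac) = 0.255063  →  B = 75.22°
cos(C) = (a² + b² - c²)/(2ab) = 0.960406  →  C = 16.18°
Check: A + B + C = 180.0° ✓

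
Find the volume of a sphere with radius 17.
Volume = (4/3) * pi * r³
Volume = (4/3) * pi * 17³
Volume = (4/3) * pi * 4913
Volume = 20579.53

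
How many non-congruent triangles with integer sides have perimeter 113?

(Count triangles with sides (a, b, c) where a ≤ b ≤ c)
With a ≤ b ≤ c and a + b + c = 113, the triangle inequality a + b > c gives c < 113/2, so c ≤ 56.
Iterate a from 1 to ⌊p/3⌋ = 37; for each a, b ranges from a to ⌊(p−a)/2⌋ with c = p − a − b, keeping only c ≥ b.
Triples: (1, 56, 56), (2, 55, 56), (3, 54, 56), …
Count = 280 triangles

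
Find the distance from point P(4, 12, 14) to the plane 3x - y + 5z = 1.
d = |3(4) + (-1)(12) + 5(14) - (1)| / √(3² + (-1)² + 5²) = 69/√35 = 11.66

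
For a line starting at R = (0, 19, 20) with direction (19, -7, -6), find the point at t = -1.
P(-1) = (0 + 19(-1), 19 + (-7)(-1), 20 + (-6)(-1)) = (-19, 26, 26)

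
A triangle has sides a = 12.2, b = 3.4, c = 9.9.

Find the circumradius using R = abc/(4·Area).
s = (a+b+c)/2 = 12.75
Area = √(s(s-a)(s-b)(s-c)) = √(12.75·0.55·9.35·2.85) = 13.6699
R = abc/(4·Area) = (12.2·3.4·9.9)/(4·13.6699) = 410.652/54.6796 = 7.51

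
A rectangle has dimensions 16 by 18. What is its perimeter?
Perimeter = 2 * (length + width)
Perimeter = 2 * (16 + 18)
Perimeter = 2 * 34
Perimeter = 68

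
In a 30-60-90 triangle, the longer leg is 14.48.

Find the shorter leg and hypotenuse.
In a 30-60-90 triangle, sides are in ratio 1 : √3 : 2.
Long leg = short leg·√3  →  short leg = 14.48/√3 = 8.36
Hypotenuse = 2·(short leg) = 2·14.48/√3 = 16.72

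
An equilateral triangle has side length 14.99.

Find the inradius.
For an equilateral triangle, r = s/(2√3) where s is the side.
r = 14.99/(2√3) = 14.99/3.464102 = 4.327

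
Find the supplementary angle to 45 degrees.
Supplementary angles sum to 180 degrees.
Other angle = 180 - 45
Other angle = 135 degrees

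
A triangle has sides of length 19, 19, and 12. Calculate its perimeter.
Perimeter = sum of all sides
Perimeter = 19 + 19 + 12
Perimeter = 50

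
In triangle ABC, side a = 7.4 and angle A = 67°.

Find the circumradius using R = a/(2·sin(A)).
R = a/(2·sin(A)) = 7.4/(2·sin(67°))
R = 7.4/(2·0.920505) = 7.4/1.841010 = 4.02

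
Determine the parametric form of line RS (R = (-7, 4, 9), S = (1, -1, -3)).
Direction vector d = S - R = (8, -5, -12)
x = -7 + 8t, y = 4 - 5t, z = 9 - 12t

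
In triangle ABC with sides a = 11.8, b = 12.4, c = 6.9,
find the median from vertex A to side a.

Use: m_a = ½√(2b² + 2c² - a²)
m_a = ½√(2·12.4² + 2·6.9² - 11.8²)
m_a = ½√(307.52 + 95.22 - 139.24) = ½√263.5 = 8.116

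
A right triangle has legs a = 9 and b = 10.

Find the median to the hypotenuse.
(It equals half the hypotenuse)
Hypotenuse c = √(9² + 10²) = √181 = 13.4536
Median to hypotenuse = c/2 = 6.727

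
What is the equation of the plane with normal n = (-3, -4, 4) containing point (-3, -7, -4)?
d = n·P = (-3)(-3) + (-4)(-7) + (4)(-4) = 21
Plane: -3x - 4y + 4z = 21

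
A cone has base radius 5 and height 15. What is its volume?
Volume = (1/3) * pi * r² * h
Volume = (1/3) * pi * 5² * 15
Volume = (1/3) * pi * 25 * 15
Volume = (1/3) * pi * 375
Volume = 392.70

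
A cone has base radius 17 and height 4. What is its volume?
Volume = (1/3) * pi * r² * h
Volume = (1/3) * pi * 17² * 4
Volume = (1/3) * pi * 289 * 4
Volume = (1/3) * pi * 1156
Volume = 1210.56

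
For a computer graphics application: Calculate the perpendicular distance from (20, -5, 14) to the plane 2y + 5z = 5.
d = |0(20) + 2(-5) + 5(14) - (5)| / √(0² + 2² + 5²) = 55/√29 = 10.21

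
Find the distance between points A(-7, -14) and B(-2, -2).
Using the distance formula: d = sqrt((x₂-x₁)² + (y₂-y₁)²)
dx = (-2) - (-7) = 5
dy = (-2) - (-14) = 12
d = sqrt(5² + 12²) = sqrt(25 + 144) = sqrt(169) = 13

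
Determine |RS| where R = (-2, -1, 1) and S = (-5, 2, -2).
d = √[(-3)² + (3)² + (-3)²] = √27 = 5.196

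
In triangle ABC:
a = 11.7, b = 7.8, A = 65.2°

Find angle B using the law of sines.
sin(B)/b = sin(A)/a
sin(B) = b·sin(A)/a = 7.8·sin(65.2°)/11.7 = 0.605185
B = arcsin(0.605185) = 37.24°  (b ≤ a, so B ≤ A and the acute solution is unique)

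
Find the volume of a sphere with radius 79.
Volume = (4/3) * pi * r³
Volume = (4/3) * pi * 79³
Volume = (4/3) * pi * 493039
Volume = 2065236.93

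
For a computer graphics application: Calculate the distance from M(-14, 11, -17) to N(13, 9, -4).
d = √[(27)² + (-2)² + (13)²] = √902 = 30.03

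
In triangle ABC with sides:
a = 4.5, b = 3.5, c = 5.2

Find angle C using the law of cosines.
cos(C) = (a² + b² - c²)/(2ab)
cos(C) = (4.5² + 3.5² - 5.2²)/(2·4.5·3.5) = 5.46/31.5 = 0.173333
C = arccos(0.173333) = 80.02°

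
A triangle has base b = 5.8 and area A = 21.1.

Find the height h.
A = ½bh  →  h = 2A/b
h = 2·21.1/5.8 = 7.276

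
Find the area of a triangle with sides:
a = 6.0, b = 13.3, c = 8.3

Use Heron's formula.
s = (a+b+c)/2 = (6.0+13.3+8.3)/2 = 13.8
A = √(s(s-a)(s-b)(s-c)) = √(13.8·7.8·0.5·5.5)
A = √296.01 = 17.2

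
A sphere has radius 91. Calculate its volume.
Volume = (4/3) * pi * r³
Volume = (4/3) * pi * 91³
Volume = (4/3) * pi * 753571
Volume = 3156550.82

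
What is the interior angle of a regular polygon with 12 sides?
Interior angle of a regular n-gon = (n-2)*180/n
Interior angle = (12-2)*180/12
Interior angle = 10*180/12
Interior angle = 1800/12
Interior angle = 150 degrees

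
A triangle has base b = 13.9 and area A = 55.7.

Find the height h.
A = ½bh  →  h = 2A/b
h = 2·55.7/13.9 = 8.014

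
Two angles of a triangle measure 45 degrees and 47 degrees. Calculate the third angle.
Sum of angles in a triangle = 180 degrees
Third angle = 180 - 45 - 47
Third angle = 88 degrees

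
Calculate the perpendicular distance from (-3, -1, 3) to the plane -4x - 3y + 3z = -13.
d = |(-4)(-3) + (-3)(-1) + 3(3) - (-13)| / √((-4)² + (-3)² + 3²) = 37/√34 = 6.345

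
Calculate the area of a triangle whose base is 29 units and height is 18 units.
Area = (1/2) * base * height
Area = (1/2) * 29 * 18
Area = 261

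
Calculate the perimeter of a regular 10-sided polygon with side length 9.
Perimeter = number of sides * side length
Perimeter = 10 * 9
Perimeter = 90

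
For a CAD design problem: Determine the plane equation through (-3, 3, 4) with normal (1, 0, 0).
d = n·P = (1)(-3) + (0)(3) + (0)(4) = -3
Plane: x = -3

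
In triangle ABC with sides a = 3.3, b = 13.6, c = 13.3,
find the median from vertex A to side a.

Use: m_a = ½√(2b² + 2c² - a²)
m_a = ½√(2·13.6² + 2·13.3² - 3.3²)
m_a = ½√(369.92 + 353.78 - 10.89) = ½√712.81 = 13.35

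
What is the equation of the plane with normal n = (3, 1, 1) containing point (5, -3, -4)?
d = n·P = (3)(5) + (1)(-3) + (1)(-4) = 8
Plane: 3x + y + z = 8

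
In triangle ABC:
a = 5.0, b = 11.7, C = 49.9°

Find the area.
Using A = ½ab·sin(C):
A = ½·5.0·11.7·sin(49.9°) = ½·58.5·0.764921 = 22.37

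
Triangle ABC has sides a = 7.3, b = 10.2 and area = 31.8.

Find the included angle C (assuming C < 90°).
Area = ½ab·sin(C)  →  sin(C) = 2·Area/(ab)
sin(C) = 2·31.8/(7.3·10.2) = 0.854150
C = arcsin(0.854150) = 58.67°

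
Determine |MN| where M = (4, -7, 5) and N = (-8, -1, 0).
d = √[(-12)² + (6)² + (-5)²] = √205 = 14.32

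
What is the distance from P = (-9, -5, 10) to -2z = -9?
d = |0(-9) + 0(-5) + (-2)(10) - (-9)| / √(0² + 0² + (-2)²) = 11/√4 = 5.5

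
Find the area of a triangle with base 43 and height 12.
Area = (1/2) * base * height
Area = (1/2) * 43 * 12
Area = 258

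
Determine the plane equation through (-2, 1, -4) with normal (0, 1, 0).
d = n·P = (0)(-2) + (1)(1) + (0)(-4) = 1
Plane: y = 1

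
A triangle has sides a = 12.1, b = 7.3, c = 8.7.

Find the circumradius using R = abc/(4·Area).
s = (a+b+c)/2 = 14.05
Area = √(s(s-a)(s-b)(s-c)) = √(14.05·1.95·6.75·5.35) = 31.4546
R = abc/(4·Area) = (12.1·7.3·8.7)/(4·31.4546) = 768.471/125.8184 = 6.108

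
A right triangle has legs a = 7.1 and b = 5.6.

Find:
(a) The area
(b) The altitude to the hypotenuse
(a) Area = ½ab = ½·7.1·5.6 = 19.88
(b) Hypotenuse c = √(7.1² + 5.6²) = √81.77 = 9.04268
    Area = ½·c·h_c  →  h_c = 2·Area/c = 2·19.88/9.04268 = 4.397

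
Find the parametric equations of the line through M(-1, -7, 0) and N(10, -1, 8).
Direction vector d = N - M = (11, 6, 8)
x = -1 + 11t, y = -7 + 6t, z = 0 + 8t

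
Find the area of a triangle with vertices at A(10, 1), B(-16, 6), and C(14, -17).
Using the coordinate formula: Area = (1/2)|x₁(y₂-y₃) + x₂(y₃-y₁) + x₃(y₁-y₂)|
Area = (1/2)|10(6-(-17)) + (-16)((-17)-1) + 14(1-6)|
Area = (1/2)|10*23 + (-16)*(-18) + 14*(-5)|
Area = (1/2)|230 + 288 + (-70)|
Area = (1/2)*448 = 224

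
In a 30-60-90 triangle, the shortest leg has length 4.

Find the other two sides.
Long leg = 4√3 = 6.928, Hypotenuse = 8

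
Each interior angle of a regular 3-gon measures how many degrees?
Interior angle of a regular n-gon = (n-2)*180/n
Interior angle = (3-2)*180/3
Interior angle = 1*180/3
Interior angle = 180/3
Interior angle = 60 degrees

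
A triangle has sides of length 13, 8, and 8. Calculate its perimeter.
Perimeter = sum of all sides
Perimeter = 13 + 8 + 8
Perimeter = 29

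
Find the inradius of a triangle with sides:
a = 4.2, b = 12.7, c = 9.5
s = (a+b+c)/2 = (4.2+12.7+9.5)/2 = 13.2
Area = √(s(s-a)(s-b)(s-c)) = √(13.2·9·0.5·3.7) = 14.825
r = Area/s = 14.825/13.2 = 1.123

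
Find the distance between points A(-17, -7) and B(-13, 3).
Using the distance formula: d = sqrt((x₂-x₁)² + (y₂-y₁)²)
dx = (-13) - (-17) = 4
dy = 3 - (-7) = 10
d = sqrt(4² + 10²) = sqrt(16 + 100) = sqrt(116) = 10.77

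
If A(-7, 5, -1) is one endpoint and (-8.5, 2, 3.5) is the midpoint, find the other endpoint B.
B = (2×(-8.5) - (-7), 2×2 - 5, 2×3.5 - (-1)) = (-10, -1, 8)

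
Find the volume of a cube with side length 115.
Volume = s³
Volume = 115³
Volume = 1520875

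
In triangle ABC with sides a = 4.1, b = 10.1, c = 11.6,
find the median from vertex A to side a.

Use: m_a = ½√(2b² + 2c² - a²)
m_a = ½√(2·10.1² + 2·11.6² - 4.1²)
m_a = ½√(204.02 + 269.12 - 16.81) = ½√456.33 = 10.68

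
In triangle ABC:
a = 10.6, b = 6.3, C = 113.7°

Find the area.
Using A = ½ab·sin(C):
A = ½·10.6·6.3·sin(113.7°) = ½·66.78·0.915663 = 30.57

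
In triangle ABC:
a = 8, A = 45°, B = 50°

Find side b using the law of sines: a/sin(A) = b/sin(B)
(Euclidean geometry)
b = a·sin(B)/sin(A) = 8·sin(50°)/sin(45°)
b = 8·0.766044/0.707107 = 8.667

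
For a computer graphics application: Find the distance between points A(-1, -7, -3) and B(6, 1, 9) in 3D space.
d = √[(7)² + (8)² + (12)²] = √257 = 16.03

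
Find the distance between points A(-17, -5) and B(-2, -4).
Using the distance formula: d = sqrt((x₂-x₁)² + (y₂-y₁)²)
dx = (-2) - (-17) = 15
dy = (-4) - (-5) = 1
d = sqrt(15² + 1²) = sqrt(225 + 1) = sqrt(226) = 15.03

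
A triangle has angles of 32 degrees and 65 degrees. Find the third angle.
Sum of angles in a triangle = 180 degrees
Third angle = 180 - 32 - 65
Third angle = 83 degrees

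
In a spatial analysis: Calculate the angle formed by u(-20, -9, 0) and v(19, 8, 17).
u·v = -452, |u|² = 481, |v|² = 714
cos θ = -452/√343434 ≈ -0.7713
θ ≈ 140.5°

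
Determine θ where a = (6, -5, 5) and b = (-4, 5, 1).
a·b = -44, |a|² = 86, |b|² = 42
cos θ = -44/√3612 ≈ -0.7321
θ ≈ 137.1°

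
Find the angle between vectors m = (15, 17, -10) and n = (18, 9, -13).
m·n = 553, |m|² = 614, |n|² = 574
cos θ = 553/√352436 ≈ 0.9315
θ ≈ 21.33°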